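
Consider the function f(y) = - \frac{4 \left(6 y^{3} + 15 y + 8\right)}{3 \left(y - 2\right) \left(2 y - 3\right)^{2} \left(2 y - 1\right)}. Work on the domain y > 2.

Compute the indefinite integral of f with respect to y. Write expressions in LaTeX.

The denominator factors as 3 \left(y - 2\right) \left(2 y - 3\right)^{2} \left(2 y - 1\right); partial fractions split f into directly integrable pieces: \frac{65}{18 \left(2 y - 1\right)} + \frac{425}{6 \left(2 y - 3\right)} + \frac{203}{3 \left(2 y - 3\right)^{2}} - \frac{344}{9 \left(y - 2\right)}.
Check: d/dy[- \frac{344 \log{\left(y - 2 \right)}}{9} + \frac{425 \log{\left(y - \frac{3}{2} \right)}}{12} + \frac{65 \log{\left(y - \frac{1}{2} \right)}}{36} - \frac{203}{12 y - 18}] = \frac{- 24 y^{3} - 60 y - 32}{24 y^{4} - 132 y^{3} + 258 y^{2} - 207 y + 54}, which equals f(y).

F(y) = - \frac{344 \log{\left(y - 2 \right)}}{9} + \frac{425 \log{\left(y - \frac{3}{2} \right)}}{12} + \frac{65 \log{\left(y - \frac{1}{2} \right)}}{36} - \frac{203}{12 y - 18} + C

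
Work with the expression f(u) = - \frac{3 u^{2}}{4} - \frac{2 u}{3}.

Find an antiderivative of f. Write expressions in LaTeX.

The integrand splits into summands that can be handled one at a time.
Check: d/du[- \frac{u^{3}}{4} - \frac{u^{2}}{3}] = - \frac{3 u^{2}}{4} - \frac{2 u}{3} = f(u).

An antiderivative is F(u) = - \frac{u^{3}}{4} - \frac{u^{2}}{3}.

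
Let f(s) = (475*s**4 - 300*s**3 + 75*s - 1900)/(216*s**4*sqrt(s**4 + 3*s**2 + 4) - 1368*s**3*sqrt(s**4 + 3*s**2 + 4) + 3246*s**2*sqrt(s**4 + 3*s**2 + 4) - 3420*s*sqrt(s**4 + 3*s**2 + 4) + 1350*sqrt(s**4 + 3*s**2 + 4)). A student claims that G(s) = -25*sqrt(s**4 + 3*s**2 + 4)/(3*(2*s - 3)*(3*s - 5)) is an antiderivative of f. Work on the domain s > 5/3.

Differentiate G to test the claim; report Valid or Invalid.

Invalid: d/ds[G] - f = (475*s**4*sqrt(s**4 + 3*s**2 + 4) - 300*s**3*sqrt(s**4 + 3*s**2 + 4) + 75*s*sqrt(s**4 + 3*s**2 + 4) - 1900*sqrt(s**4 + 3*s**2 + 4))/(216*s**8 - 1368*s**7 + 3894*s**6 - 7524*s**5 + 11952*s**4 - 15732*s**3 + 17034*s**2 - 13680*s + 5400), which is not 0.

d/ds[G] = (475*s**4 - 300*s**3 + 75*s - 1900)/(108*s**4*sqrt(s**4 + 3*s**2 + 4) - 684*s**3*sqrt(s**4 + 3*s**2 + 4) + 1623*s**2*sqrt(s**4 + 3*s**2 + 4) - 1710*s*sqrt(s**4 + 3*s**2 + 4) + 675*sqrt(s**4 + 3*s**2 + 4))
d/ds[G] - f(s) = (475*s**4*sqrt(s**4 + 3*s**2 + 4) - 300*s**3*sqrt(s**4 + 3*s**2 + 4) + 75*s*sqrt(s**4 + 3*s**2 + 4) - 1900*sqrt(s**4 + 3*s**2 + 4))/(216*s**8 - 1368*s**7 + 3894*s**6 - 7524*s**5 + 11952*s**4 - 15732*s**3 + 17034*s**2 - 13680*s + 5400) != 0.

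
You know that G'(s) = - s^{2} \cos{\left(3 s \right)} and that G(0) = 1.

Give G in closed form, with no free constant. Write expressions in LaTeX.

G(s) = - \frac{s^{2} \sin{\left(3 s \right)}}{3} - \frac{2 s \cos{\left(3 s \right)}}{9} + \frac{2 \sin{\left(3 s \right)}}{27} + 1

Since d/ds undoes antidifferentiation here, G(s) must give back the stated G'(s).
A general antiderivative is - \frac{s^{2} \sin{\left(3 s \right)}}{3} - \frac{2 s \cos{\left(3 s \right)}}{9} + \frac{2 \sin{\left(3 s \right)}}{27} + C.
The condition gives C = 1 - (0) = 1.
So G(s) = - \frac{s^{2} \sin{\left(3 s \right)}}{3} - \frac{2 s \cos{\left(3 s \right)}}{9} + \frac{2 \sin{\left(3 s \right)}}{27} + 1.
Check: d/ds[- \frac{s^{2} \sin{\left(3 s \right)}}{3} - \frac{2 s \cos{\left(3 s \right)}}{9} + \frac{2 \sin{\left(3 s \right)}}{27} + 1] = - s^{2} \cos{\left(3 s \right)} = G'(s).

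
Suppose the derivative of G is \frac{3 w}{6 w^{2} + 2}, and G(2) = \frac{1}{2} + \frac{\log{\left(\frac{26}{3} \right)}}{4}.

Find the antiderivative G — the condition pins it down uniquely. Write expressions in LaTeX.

The substitution u = 2 w^{2} + \frac{2}{3} works: G'(w) is exactly (dG/du)*(du/dw) for that inner function.
A general antiderivative is \frac{\log{\left(2 w^{2} + \frac{2}{3} \right)}}{4} + C.
The condition gives C = \frac{1}{2} + \frac{\log{\left(\frac{26}{3} \right)}}{4} - (\frac{\log{\left(\frac{26}{3} \right)}}{4}) = \frac{1}{2}.
So G(w) = \frac{\log{\left(2 w^{2} + \frac{2}{3} \right)} + 2}{4}.
Check: d/dw[\frac{\log{\left(2 w^{2} + \frac{2}{3} \right)} + 2}{4}] = \frac{3 w}{6 w^{2} + 2} = G'(w).

G(w) = \frac{\log{\left(2 w^{2} + \frac{2}{3} \right)} + 2}{4}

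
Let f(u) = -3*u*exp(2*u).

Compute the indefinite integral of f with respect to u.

Recognize the product-rule pattern: f = v'r + vr' with v = 3/4 - 3*u/2, r = exp(2*u), so integration by parts undoes it.
Check: d/du[(3 - 6*u)*exp(2*u)/4] = -3*u*exp(2*u) = f(u).

F(u) = (3 - 6*u)*exp(2*u)/4 + C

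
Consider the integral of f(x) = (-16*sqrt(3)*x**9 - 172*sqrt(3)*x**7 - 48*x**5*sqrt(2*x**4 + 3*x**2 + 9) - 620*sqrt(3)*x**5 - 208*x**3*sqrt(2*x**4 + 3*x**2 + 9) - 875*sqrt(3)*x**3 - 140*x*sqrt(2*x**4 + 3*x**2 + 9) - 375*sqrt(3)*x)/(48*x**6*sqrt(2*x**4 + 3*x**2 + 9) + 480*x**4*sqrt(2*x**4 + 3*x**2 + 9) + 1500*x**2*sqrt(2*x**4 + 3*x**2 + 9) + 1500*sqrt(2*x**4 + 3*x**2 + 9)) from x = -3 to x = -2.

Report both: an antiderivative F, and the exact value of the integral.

Any candidate F(x) must reproduce f(x) exactly when differentiated.
F(x) = (-sqrt(3)*(2*x**2 + 5)*sqrt(2*x**4 + 3*x**2 + 9) - 6*(2*x**2 + 5)*log(x**2/2 + 5/2) - 8)/(12*(2*x**2 + 5)) is an antiderivative of f.
Check: d/dx[(-sqrt(3)*(2*x**2 + 5)*sqrt(2*x**4 + 3*x**2 + 9) - 6*(2*x**2 + 5)*log(x**2/2 + 5/2) - 8)/(12*(2*x**2 + 5))] = (-16*sqrt(3)*x**9 - 172*sqrt(3)*x**7 - 48*x**5*sqrt(2*x**4 + 3*x**2 + 9) - 620*sqrt(3)*x**5 - 208*x**3*sqrt(2*x**4 + 3*x**2 + 9) - 875*sqrt(3)*x**3 - 140*x*sqrt(2*x**4 + 3*x**2 + 9) - 375*sqrt(3)*x)/(48*x**6*sqrt(2*x**4 + 3*x**2 + 9) + 480*x**4*sqrt(2*x**4 + 3*x**2 + 9) + 1500*x**2*sqrt(2*x**4 + 3*x**2 + 9) + 1500*sqrt(2*x**4 + 3*x**2 + 9)) = f(x).
F(-2) = -sqrt(159)/12 - log(9/2)/2 - 2/39; F(-3) = -sqrt(66)/4 - log(7)/2 - 2/69.
Integral = F(-2) - F(-3) = -sqrt(159)/12 - log(9/2)/2 - 20/897 + log(7)/2 + sqrt(66)/4.

Antiderivative: F(x) = (-sqrt(3)*(2*x**2 + 5)*sqrt(2*x**4 + 3*x**2 + 9) - 6*(2*x**2 + 5)*log(x**2/2 + 5/2) - 8)/(12*(2*x**2 + 5)); value = -sqrt(159)/12 - log(9/2)/2 - 20/897 + log(7)/2 + sqrt(66)/4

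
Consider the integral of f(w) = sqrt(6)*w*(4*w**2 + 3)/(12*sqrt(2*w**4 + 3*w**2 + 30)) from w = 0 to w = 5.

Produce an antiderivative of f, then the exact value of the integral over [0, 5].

Antiderivative: F(w) = sqrt(6)*sqrt(2*w**4 + 3*w**2 + 30)/12; value = -sqrt(5)/2 + sqrt(8130)/12

The substitution u = w**4/3 + w**2/2 + 5 works: f is exactly (dF/du)*(du/dw) for that inner function.
F(w) = sqrt(6)*sqrt(2*w**4 + 3*w**2 + 30)/12 is an antiderivative of f.
Check: d/dw[sqrt(6)*sqrt(2*w**4 + 3*w**2 + 30)/12] = (4*sqrt(6)*w**3 + 3*sqrt(6)*w)/(12*sqrt(2*w**4 + 3*w**2 + 30)), which equals f(w).
F(5) = sqrt(8130)/12; F(0) = sqrt(5)/2.
Integral = F(5) - F(0) = -sqrt(5)/2 + sqrt(8130)/12.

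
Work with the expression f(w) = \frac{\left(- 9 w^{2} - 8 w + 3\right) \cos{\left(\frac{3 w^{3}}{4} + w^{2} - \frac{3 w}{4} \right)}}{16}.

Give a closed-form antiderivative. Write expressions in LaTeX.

The substitution u = \frac{3 w^{3}}{4} + w^{2} - \frac{3 w}{4} works: f is exactly (dF/du)*(du/dw) for that inner function.
Check: d/dw[- \frac{\sin{\left(\frac{3 w^{3}}{4} + w^{2} - \frac{3 w}{4} \right)}}{4}] = - \frac{9 w^{2} \cos{\left(\frac{3 w^{3}}{4} + w^{2} - \frac{3 w}{4} \right)}}{16} - \frac{w \cos{\left(\frac{3 w^{3}}{4} + w^{2} - \frac{3 w}{4} \right)}}{2} + \frac{3 \cos{\left(\frac{3 w^{3}}{4} + w^{2} - \frac{3 w}{4} \right)}}{16}, which equals f(w).

An antiderivative is F(w) = - \frac{\sin{\left(\frac{3 w^{3}}{4} + w^{2} - \frac{3 w}{4} \right)}}{4}.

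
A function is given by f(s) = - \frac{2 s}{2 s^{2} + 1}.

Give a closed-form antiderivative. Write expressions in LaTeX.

An antiderivative is F(s) = - \frac{\log{\left(s^{2} + \frac{1}{2} \right)}}{2}.

The substitution u = s^{2} + \frac{1}{2} works: f is exactly (dF/du)*(du/ds) for that inner function.
Check: d/ds[- \frac{\log{\left(s^{2} + \frac{1}{2} \right)}}{2}] = - \frac{2 s}{2 s^{2} + 1} = f(s).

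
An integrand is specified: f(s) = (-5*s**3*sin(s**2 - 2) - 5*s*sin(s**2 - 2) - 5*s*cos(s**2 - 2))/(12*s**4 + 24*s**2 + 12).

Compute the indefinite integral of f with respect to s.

f has the shape u'v + uv' for u = 5/(6*(4*s**2 + 4)) and v = cos(s**2 - 2) — it is the derivative of the product u*v.
Check: d/ds[5*cos(s**2 - 2)/(6*(4*s**2 + 4))] = (-5*s**3*sin(s**2 - 2) - 5*s*sin(s**2 - 2) - 5*s*cos(s**2 - 2))/(12*s**4 + 24*s**2 + 12) = f(s).

F(s) = 5*cos(s**2 - 2)/(6*(4*s**2 + 4)) + C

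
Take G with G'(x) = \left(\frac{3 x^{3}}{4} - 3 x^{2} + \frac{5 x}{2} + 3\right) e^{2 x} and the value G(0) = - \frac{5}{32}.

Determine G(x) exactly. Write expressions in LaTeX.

Recognize the product-rule pattern: G'(x) = u'v + uv' with u = \frac{3 x^{3}}{8} - \frac{33 x^{2}}{16} + \frac{53 x}{16} - \frac{5}{32}, v = e^{2 x}, so integration by parts undoes it.
A general antiderivative is \frac{\left(12 x^{3} - 66 x^{2} + 106 x - 5\right) e^{2 x}}{32} + C.
The condition gives C = - \frac{5}{32} - (- \frac{5}{32}) = 0.
So G(x) = \frac{\left(12 x^{3} - 66 x^{2} + 106 x - 5\right) e^{2 x}}{32}.
Check: d/dx[\frac{\left(12 x^{3} - 66 x^{2} + 106 x - 5\right) e^{2 x}}{32}] = \frac{3 x^{3} e^{2 x}}{4} - 3 x^{2} e^{2 x} + \frac{5 x e^{2 x}}{2} + 3 e^{2 x}, which equals G'(x).

G(x) = \frac{\left(12 x^{3} - 66 x^{2} + 106 x - 5\right) e^{2 x}}{32}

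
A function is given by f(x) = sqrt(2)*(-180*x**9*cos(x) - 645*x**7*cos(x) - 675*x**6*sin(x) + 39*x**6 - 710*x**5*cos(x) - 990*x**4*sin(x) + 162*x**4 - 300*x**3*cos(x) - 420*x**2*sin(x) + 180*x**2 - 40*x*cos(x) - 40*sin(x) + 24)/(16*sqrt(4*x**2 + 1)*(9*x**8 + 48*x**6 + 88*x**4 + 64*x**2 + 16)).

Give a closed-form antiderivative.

Recognize the product-rule pattern: f = u'v + uv' with u = sqrt(2*x**2 + 1/2)/2, v = x/(2*(2*x**2 + 4/3)) - 5*x*sin(x)/(4*(x**2 + 2)), so integration by parts undoes it.
Check: d/dx[(-15*x**3*sqrt(4*x**2 + 1)*sin(x) + 3*x**3*sqrt(4*x**2 + 1) - 10*x*sqrt(4*x**2 + 1)*sin(x) + 6*x*sqrt(4*x**2 + 1))/(24*sqrt(2)*x**4 + 64*sqrt(2)*x**2 + 32*sqrt(2))] = (-180*sqrt(2)*x**9*cos(x) - 645*sqrt(2)*x**7*cos(x) - 675*sqrt(2)*x**6*sin(x) + 39*sqrt(2)*x**6 - 710*sqrt(2)*x**5*cos(x) - 990*sqrt(2)*x**4*sin(x) + 162*sqrt(2)*x**4 - 300*sqrt(2)*x**3*cos(x) - 420*sqrt(2)*x**2*sin(x) + 180*sqrt(2)*x**2 - 40*sqrt(2)*x*cos(x) - 40*sqrt(2)*sin(x) + 24*sqrt(2))/(144*x**8*sqrt(4*x**2 + 1) + 768*x**6*sqrt(4*x**2 + 1) + 1408*x**4*sqrt(4*x**2 + 1) + 1024*x**2*sqrt(4*x**2 + 1) + 256*sqrt(4*x**2 + 1)), which equals f(x).

An antiderivative is F(x) = (-15*x**3*sqrt(4*x**2 + 1)*sin(x) + 3*x**3*sqrt(4*x**2 + 1) - 10*x*sqrt(4*x**2 + 1)*sin(x) + 6*x*sqrt(4*x**2 + 1))/(24*sqrt(2)*x**4 + 64*sqrt(2)*x**2 + 32*sqrt(2)).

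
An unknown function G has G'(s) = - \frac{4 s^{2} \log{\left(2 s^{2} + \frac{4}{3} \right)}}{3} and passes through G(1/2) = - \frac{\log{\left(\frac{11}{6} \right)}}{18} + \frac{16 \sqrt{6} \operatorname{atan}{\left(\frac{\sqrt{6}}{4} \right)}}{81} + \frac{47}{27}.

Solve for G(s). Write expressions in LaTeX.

Whatever form G(s) takes, its d/ds must return the stated G'(s).
A general antiderivative is - \frac{4 s^{3} \log{\left(2 s^{2} + \frac{4}{3} \right)}}{9} + \frac{8 s^{3}}{27} - \frac{16 s}{27} + \frac{16 \sqrt{6} \operatorname{atan}{\left(\frac{\sqrt{6} s}{2} \right)}}{81} + C.
The condition gives C = - \frac{\log{\left(\frac{11}{6} \right)}}{18} + \frac{16 \sqrt{6} \operatorname{atan}{\left(\frac{\sqrt{6}}{4} \right)}}{81} + \frac{47}{27} - (- \frac{7}{27} - \frac{\log{\left(\frac{11}{6} \right)}}{18} + \frac{16 \sqrt{6} \operatorname{atan}{\left(\frac{\sqrt{6}}{4} \right)}}{81}) = 2.
So G(s) = \frac{2 \left(- 18 s^{3} \log{\left(2 s^{2} + \frac{4}{3} \right)} + 12 s^{3} - 24 s + 8 \sqrt{6} \operatorname{atan}{\left(\frac{\sqrt{6} s}{2} \right)} + 81\right)}{81}.
Check: d/ds[\frac{2 \left(- 18 s^{3} \log{\left(2 s^{2} + \frac{4}{3} \right)} + 12 s^{3} - 24 s + 8 \sqrt{6} \operatorname{atan}{\left(\frac{\sqrt{6} s}{2} \right)} + 81\right)}{81}] = - \frac{4 s^{2} \log{\left(s^{2} + \frac{2}{3} \right)}}{3} - \frac{4 s^{2} \log{\left(2 \right)}}{3}, which equals G'(s).

G(s) = \frac{2 \left(- 18 s^{3} \log{\left(2 s^{2} + \frac{4}{3} \right)} + 12 s^{3} - 24 s + 8 \sqrt{6} \operatorname{atan}{\left(\frac{\sqrt{6} s}{2} \right)} + 81\right)}{81}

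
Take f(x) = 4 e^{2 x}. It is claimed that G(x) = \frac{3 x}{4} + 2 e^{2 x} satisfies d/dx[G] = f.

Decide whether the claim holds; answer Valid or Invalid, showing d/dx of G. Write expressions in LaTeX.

Invalid: d/dx[G] - f = \frac{3}{4}, which is not 0.

d/dx[G] = 4 e^{2 x} + \frac{3}{4}
d/dx[G] - f(x) = \frac{3}{4} != 0.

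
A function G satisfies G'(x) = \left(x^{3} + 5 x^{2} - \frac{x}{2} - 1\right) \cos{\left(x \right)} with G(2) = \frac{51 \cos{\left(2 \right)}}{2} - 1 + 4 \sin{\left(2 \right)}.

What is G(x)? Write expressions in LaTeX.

G(x) = x^{3} \sin{\left(x \right)} + 5 x^{2} \sin{\left(x \right)} + 3 x^{2} \cos{\left(x \right)} - \frac{13 x \sin{\left(x \right)}}{2} + 10 x \cos{\left(x \right)} - 11 \sin{\left(x \right)} - \frac{13 \cos{\left(x \right)}}{2} - 1

Check a candidate G(x) by differentiating: d/dx[G] must match the given G'(x).
A general antiderivative is x^{3} \sin{\left(x \right)} + 5 x^{2} \sin{\left(x \right)} + 3 x^{2} \cos{\left(x \right)} - \frac{13 x \sin{\left(x \right)}}{2} + 10 x \cos{\left(x \right)} - 11 \sin{\left(x \right)} - \frac{13 \cos{\left(x \right)}}{2} + C.
The condition gives C = \frac{51 \cos{\left(2 \right)}}{2} - 1 + 4 \sin{\left(2 \right)} - (\frac{51 \cos{\left(2 \right)}}{2} + 4 \sin{\left(2 \right)}) = -1.
So G(x) = x^{3} \sin{\left(x \right)} + 5 x^{2} \sin{\left(x \right)} + 3 x^{2} \cos{\left(x \right)} - \frac{13 x \sin{\left(x \right)}}{2} + 10 x \cos{\left(x \right)} - 11 \sin{\left(x \right)} - \frac{13 \cos{\left(x \right)}}{2} - 1.
Check: d/dx[x^{3} \sin{\left(x \right)} + 5 x^{2} \sin{\left(x \right)} + 3 x^{2} \cos{\left(x \right)} - \frac{13 x \sin{\left(x \right)}}{2} + 10 x \cos{\left(x \right)} - 11 \sin{\left(x \right)} - \frac{13 \cos{\left(x \right)}}{2} - 1] = x^{3} \cos{\left(x \right)} + 5 x^{2} \cos{\left(x \right)} - \frac{x \cos{\left(x \right)}}{2} - \cos{\left(x \right)}, which equals G'(x).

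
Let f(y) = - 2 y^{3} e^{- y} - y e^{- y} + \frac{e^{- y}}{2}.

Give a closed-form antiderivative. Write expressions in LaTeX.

f has the shape u'v + uv' for u = 2 y^{3} + 6 y^{2} + 13 y + \frac{25}{2} and v = e^{- y} — it is the derivative of the product u*v.
Check: d/dy[\frac{\left(4 y^{3} + 12 y^{2} + 26 y + 25\right) e^{- y}}{2}] = \frac{\left(- 4 y^{3} - 2 y + 1\right) e^{- y}}{2}, which equals f(y).

An antiderivative is F(y) = \frac{\left(4 y^{3} + 12 y^{2} + 26 y + 25\right) e^{- y}}{2}.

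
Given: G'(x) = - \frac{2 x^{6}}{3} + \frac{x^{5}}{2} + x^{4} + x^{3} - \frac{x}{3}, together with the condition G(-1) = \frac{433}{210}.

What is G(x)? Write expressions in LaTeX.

Integrate term by term and add the pieces.
A general antiderivative is - \frac{2 x^{7}}{21} + \frac{x^{6}}{12} + \frac{x^{5}}{5} + \frac{x^{4}}{4} - \frac{x^{2}}{6} + C.
The condition gives C = \frac{433}{210} - (\frac{13}{210}) = 2.
So G(x) = \frac{- 40 x^{7} + 35 x^{6} + 84 x^{5} + 105 x^{4} - 70 x^{2} + 840}{420}.
Check: d/dx[\frac{- 40 x^{7} + 35 x^{6} + 84 x^{5} + 105 x^{4} - 70 x^{2} + 840}{420}] = - \frac{2 x^{6}}{3} + \frac{x^{5}}{2} + x^{4} + x^{3} - \frac{x}{3} = G'(x).

G(x) = \frac{- 40 x^{7} + 35 x^{6} + 84 x^{5} + 105 x^{4} - 70 x^{2} + 840}{420}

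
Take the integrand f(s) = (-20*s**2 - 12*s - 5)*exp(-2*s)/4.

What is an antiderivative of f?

f has the shape u'v + uv' for u = 5*s**2/2 + 4*s + 21/8 and v = exp(-2*s) — it is the derivative of the product u*v.
Check: d/ds[(20*s**2 + 32*s + 21)*exp(-2*s)/8] = (-20*s**2 - 12*s - 5)*exp(-2*s)/4 = f(s).

An antiderivative is F(s) = (20*s**2 + 32*s + 21)*exp(-2*s)/8.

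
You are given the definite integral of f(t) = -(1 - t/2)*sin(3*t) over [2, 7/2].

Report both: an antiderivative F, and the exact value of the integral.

An antiderivative F(t) passes only if d/dt[F] lands on f(t) exactly.
F(t) = -t*cos(3*t)/6 + sin(3*t)/18 + cos(3*t)/3 is an antiderivative of f.
Check: d/dt[-t*cos(3*t)/6 + sin(3*t)/18 + cos(3*t)/3] = t*sin(3*t)/2 - sin(3*t), which equals f(t).
F(7/2) = sin(21/2)/18 - cos(21/2)/4; F(2) = sin(6)/18.
Integral = F(7/2) - F(2) = sin(21/2)/18 - sin(6)/18 - cos(21/2)/4.

Antiderivative: F(t) = -t*cos(3*t)/6 + sin(3*t)/18 + cos(3*t)/3; value = sin(21/2)/18 - sin(6)/18 - cos(21/2)/4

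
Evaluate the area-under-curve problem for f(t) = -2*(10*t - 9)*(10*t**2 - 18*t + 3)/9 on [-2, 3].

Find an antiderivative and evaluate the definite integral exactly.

Antiderivative: F(t) = -50*t**4/9 + 20*t**3 - 64*t**2/3 + 6*t; value = 2360/9

f matches the chain-rule pattern g'(h)*h' with inner function h(t) = -5*t**2/3 + 3*t - 1/2; substituting u = h(t) collapses the integral.
F(t) = -50*t**4/9 + 20*t**3 - 64*t**2/3 + 6*t is an antiderivative of f.
Check: d/dt[-50*t**4/9 + 20*t**3 - 64*t**2/3 + 6*t] = -200*t**3/9 + 60*t**2 - 128*t/3 + 6, which equals f(t).
F(3) = -84; F(-2) = -3116/9.
Integral = F(3) - F(-2) = 2360/9.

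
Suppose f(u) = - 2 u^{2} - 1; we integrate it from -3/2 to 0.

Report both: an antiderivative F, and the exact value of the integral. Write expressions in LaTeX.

Antiderivative: F(u) = - \frac{2 u^{3}}{3} - u; value = - \frac{15}{4}

A candidate is checked by its d/du: the result must match f(u).
F(u) = - \frac{2 u^{3}}{3} - u is an antiderivative of f.
Check: d/du[- \frac{2 u^{3}}{3} - u] = - 2 u^{2} - 1 = f(u).
F(0) = 0; F(-3/2) = \frac{15}{4}.
Integral = F(0) - F(-3/2) = - \frac{15}{4}.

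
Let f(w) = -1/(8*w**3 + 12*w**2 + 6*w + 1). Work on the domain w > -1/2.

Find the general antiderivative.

For F(w) to be correct the identity F'(w) - f(w) = 0 must hold.
Check: d/dw[1/(4*(2*w + 1)**2)] = -1/(8*w**3 + 12*w**2 + 6*w + 1) = f(w).

F(w) = 1/(4*(2*w + 1)**2) + C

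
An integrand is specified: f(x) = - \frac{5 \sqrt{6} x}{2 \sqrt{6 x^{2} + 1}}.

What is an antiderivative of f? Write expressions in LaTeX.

f matches the chain-rule pattern g'(h)*h' with inner function h(x) = 4 x^{2} + \frac{2}{3}; substituting u = h(x) collapses the integral.
Check: d/dx[- \frac{5 \sqrt{6} \sqrt{6 x^{2} + 1}}{12}] = - \frac{5 \sqrt{6} x}{2 \sqrt{6 x^{2} + 1}} = f(x).

An antiderivative is F(x) = - \frac{5 \sqrt{6} \sqrt{6 x^{2} + 1}}{12}.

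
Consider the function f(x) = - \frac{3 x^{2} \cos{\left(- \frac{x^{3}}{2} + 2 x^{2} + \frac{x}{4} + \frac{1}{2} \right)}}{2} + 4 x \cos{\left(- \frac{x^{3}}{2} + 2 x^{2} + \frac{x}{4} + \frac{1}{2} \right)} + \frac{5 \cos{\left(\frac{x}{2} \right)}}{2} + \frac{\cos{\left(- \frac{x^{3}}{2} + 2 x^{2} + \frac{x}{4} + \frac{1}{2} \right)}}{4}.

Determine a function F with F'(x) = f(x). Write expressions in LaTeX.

An antiderivative is F(x) = 5 \sin{\left(\frac{x}{2} \right)} + \sin{\left(- \frac{x^{3}}{2} + 2 x^{2} + \frac{x}{4} + \frac{1}{2} \right)}.

Integrate term by term and add the pieces.
Check: d/dx[5 \sin{\left(\frac{x}{2} \right)} + \sin{\left(- \frac{x^{3}}{2} + 2 x^{2} + \frac{x}{4} + \frac{1}{2} \right)}] = - \frac{3 x^{2} \cos{\left(- \frac{x^{3}}{2} + 2 x^{2} + \frac{x}{4} + \frac{1}{2} \right)}}{2} + 4 x \cos{\left(- \frac{x^{3}}{2} + 2 x^{2} + \frac{x}{4} + \frac{1}{2} \right)} + \frac{5 \cos{\left(\frac{x}{2} \right)}}{2} + \frac{\cos{\left(- \frac{x^{3}}{2} + 2 x^{2} + \frac{x}{4} + \frac{1}{2} \right)}}{4} = f(x).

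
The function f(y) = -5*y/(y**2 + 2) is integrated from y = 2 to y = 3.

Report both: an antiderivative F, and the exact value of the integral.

Antiderivative: F(y) = -5*log(y**2/2 + 1)/2; value = -5*log(11/2)/2 + 5*log(3)/2

f matches the chain-rule pattern g'(h)*h' with inner function h(y) = y**2/2 + 1; substituting u = h(y) collapses the integral.
F(y) = -5*log(y**2/2 + 1)/2 is an antiderivative of f.
Check: d/dy[-5*log(y**2/2 + 1)/2] = -5*y/(y**2 + 2) = f(y).
F(3) = -5*log(11/2)/2; F(2) = -5*log(3)/2.
Integral = F(3) - F(2) = -5*log(11/2)/2 + 5*log(3)/2.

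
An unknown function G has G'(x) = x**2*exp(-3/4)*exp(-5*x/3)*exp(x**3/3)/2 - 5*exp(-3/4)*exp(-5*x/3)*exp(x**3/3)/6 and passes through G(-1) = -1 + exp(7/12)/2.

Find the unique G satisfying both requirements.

G(x) = (-2*exp(3/4)*exp(5*x/3)*exp(-x**3/3) + 1)*exp(-3/4)*exp(-5*x/3)*exp(x**3/3)/2

G'(x) matches the chain-rule pattern g'(h)*h' with inner function h(x) = x**3/3 - 5*x/3 - 3/4; substituting u = h(x) collapses the integral.
A general antiderivative is exp(x**3/3 - 5*x/3 - 3/4)/2 + C.
The condition gives C = -1 + exp(7/12)/2 - (exp(7/12)/2) = -1.
So G(x) = (-2*exp(3/4)*exp(5*x/3)*exp(-x**3/3) + 1)*exp(-3/4)*exp(-5*x/3)*exp(x**3/3)/2.
Check: d/dx[(-2*exp(3/4)*exp(5*x/3)*exp(-x**3/3) + 1)*exp(-3/4)*exp(-5*x/3)*exp(x**3/3)/2] = (3*x**2*exp(x**3/3) - 5*exp(x**3/3))*exp(-3/4)*exp(-5*x/3)/6, which equals G'(x).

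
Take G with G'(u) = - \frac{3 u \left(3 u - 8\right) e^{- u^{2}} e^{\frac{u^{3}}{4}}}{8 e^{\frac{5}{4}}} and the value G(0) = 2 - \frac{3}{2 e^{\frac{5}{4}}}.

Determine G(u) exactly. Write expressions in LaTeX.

The substitution w = \frac{u^{3}}{4} - u^{2} - \frac{5}{4} works: G'(u) is exactly (dG/dw)*(dw/du) for that inner function.
A general antiderivative is - \frac{3 e^{\frac{u^{3}}{4} - u^{2} - \frac{5}{4}}}{2} + C.
The condition gives C = 2 - \frac{3}{2 e^{\frac{5}{4}}} - (- \frac{3}{2 e^{\frac{5}{4}}}) = 2.
So G(u) = - \frac{-4 + \frac{3 e^{- u^{2}} e^{\frac{u^{3}}{4}}}{e^{\frac{5}{4}}}}{2}.
Check: d/du[- \frac{-4 + \frac{3 e^{- u^{2}} e^{\frac{u^{3}}{4}}}{e^{\frac{5}{4}}}}{2}] = \frac{\left(- 9 u^{2} e^{\frac{u^{3}}{4}} + 24 u e^{\frac{u^{3}}{4}}\right) e^{- u^{2}}}{8 e^{\frac{5}{4}}}, which equals G'(u).

G(u) = - \frac{-4 + \frac{3 e^{- u^{2}} e^{\frac{u^{3}}{4}}}{e^{\frac{5}{4}}}}{2}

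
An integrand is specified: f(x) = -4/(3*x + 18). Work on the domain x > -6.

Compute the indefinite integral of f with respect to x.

F(x) = -4*log(x/2 + 3)/3 + C

Recover f(x) by differentiating a candidate F(x); any mismatch rules it out.
Check: d/dx[-4*log(x/2 + 3)/3] = -4/(3*x + 18) = f(x).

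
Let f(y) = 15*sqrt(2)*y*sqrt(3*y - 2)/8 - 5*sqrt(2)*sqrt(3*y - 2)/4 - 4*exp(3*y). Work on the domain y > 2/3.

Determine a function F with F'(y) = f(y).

An antiderivative is F(y) = (9*sqrt(2)*y**2*sqrt(3*y - 2) - 12*sqrt(2)*y*sqrt(3*y - 2) + 4*sqrt(2)*sqrt(3*y - 2) - 16*exp(3*y))/12.

Integrate term by term and add the pieces.
Check: d/dy[(9*sqrt(2)*y**2*sqrt(3*y - 2) - 12*sqrt(2)*y*sqrt(3*y - 2) + 4*sqrt(2)*sqrt(3*y - 2) - 16*exp(3*y))/12] = (45*sqrt(2)*y**2 - 60*sqrt(2)*y - 32*sqrt(3*y - 2)*exp(3*y) + 20*sqrt(2))/(8*sqrt(3*y - 2)), which equals f(y).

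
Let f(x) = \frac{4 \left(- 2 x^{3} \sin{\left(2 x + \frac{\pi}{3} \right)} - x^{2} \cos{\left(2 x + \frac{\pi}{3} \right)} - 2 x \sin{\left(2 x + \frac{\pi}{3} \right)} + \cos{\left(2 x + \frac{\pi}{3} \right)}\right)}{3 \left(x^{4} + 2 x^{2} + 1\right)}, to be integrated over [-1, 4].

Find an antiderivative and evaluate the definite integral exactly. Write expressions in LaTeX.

Antiderivative: F(x) = \frac{8 x \cos{\left(2 x + \frac{\pi}{3} \right)}}{6 x^{2} + 6}; value = \frac{16 \cos{\left(\frac{\pi}{3} + 8 \right)}}{51} + \frac{2 \sin{\left(\frac{\pi}{6} + 2 \right)}}{3}

Since d/dx undoes antidifferentiation here, F'(x) = f(x) is required of F(x).
F(x) = \frac{8 x \cos{\left(2 x + \frac{\pi}{3} \right)}}{6 x^{2} + 6} is an antiderivative of f.
Check: d/dx[\frac{8 x \cos{\left(2 x + \frac{\pi}{3} \right)}}{6 x^{2} + 6}] = \frac{- 8 x^{3} \sin{\left(2 x + \frac{\pi}{3} \right)} - 4 x^{2} \cos{\left(2 x + \frac{\pi}{3} \right)} - 8 x \sin{\left(2 x + \frac{\pi}{3} \right)} + 4 \cos{\left(2 x + \frac{\pi}{3} \right)}}{3 x^{4} + 6 x^{2} + 3}, which equals f(x).
F(4) = \frac{16 \cos{\left(\frac{\pi}{3} + 8 \right)}}{51}; F(-1) = - \frac{2 \sin{\left(\frac{\pi}{6} + 2 \right)}}{3}.
Integral = F(4) - F(-1) = \frac{16 \cos{\left(\frac{\pi}{3} + 8 \right)}}{51} + \frac{2 \sin{\left(\frac{\pi}{6} + 2 \right)}}{3}.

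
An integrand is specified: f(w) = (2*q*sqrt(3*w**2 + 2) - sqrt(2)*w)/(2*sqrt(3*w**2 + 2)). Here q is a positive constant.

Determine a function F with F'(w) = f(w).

Since d/dw undoes antidifferentiation here, F'(w) = f(w) is required of F(w).
Check: d/dw[q*w - sqrt(3*w**2/2 + 1)/3] = (2*q*sqrt(3*w**2 + 2) - sqrt(2)*w)/(2*sqrt(3*w**2 + 2)) = f(w).

An antiderivative is F(w) = q*w - sqrt(3*w**2/2 + 1)/3.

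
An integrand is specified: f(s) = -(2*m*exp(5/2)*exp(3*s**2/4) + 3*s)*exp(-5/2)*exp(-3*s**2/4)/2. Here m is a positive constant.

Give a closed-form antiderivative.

An antiderivative is F(s) = -m*s + exp(-3*s**2/4 - 5/2).

Any candidate F(s) must reproduce f(s) exactly when differentiated.
Check: d/ds[-m*s + exp(-3*s**2/4 - 5/2)] = (-2*m*exp(5/2)*exp(3*s**2/4) - 3*s)*exp(-5/2)*exp(-3*s**2/4)/2, which equals f(s).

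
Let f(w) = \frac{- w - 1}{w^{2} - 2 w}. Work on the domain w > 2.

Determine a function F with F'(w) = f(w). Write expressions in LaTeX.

Factor the denominator (w \left(w - 2\right)) and decompose: f = - \frac{3}{2 \left(w - 2\right)} + \frac{1}{2 w}; each piece integrates to a log, atan, or power term.
Check: d/dw[\frac{\log{\left(w \right)}}{2} - \frac{3 \log{\left(w - 2 \right)}}{2}] = \frac{- w - 1}{w^{2} - 2 w} = f(w).

An antiderivative is F(w) = \frac{\log{\left(w \right)}}{2} - \frac{3 \log{\left(w - 2 \right)}}{2}.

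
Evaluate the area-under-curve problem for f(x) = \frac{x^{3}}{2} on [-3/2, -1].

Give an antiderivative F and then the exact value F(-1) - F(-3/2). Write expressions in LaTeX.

Differentiate the proposed F(x) back; it has to land on f(x) exactly.
F(x) = \frac{x^{4}}{8} is an antiderivative of f.
Check: d/dx[\frac{x^{4}}{8}] = \frac{x^{3}}{2} = f(x).
F(-1) = \frac{1}{8}; F(-3/2) = \frac{81}{128}.
Integral = F(-1) - F(-3/2) = - \frac{65}{128}.

Antiderivative: F(x) = \frac{x^{4}}{8}; value = - \frac{65}{128}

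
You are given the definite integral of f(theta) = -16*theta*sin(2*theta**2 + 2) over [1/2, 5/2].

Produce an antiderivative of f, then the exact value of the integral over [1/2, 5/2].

Antiderivative: F(theta) = 4*cos(2*theta**2 + 2); value = 4*cos(29/2) - 4*cos(5/2)

The substitution u = 2*theta**2 + 2 works: f is exactly (dF/du)*(du/dtheta) for that inner function.
F(theta) = 4*cos(2*theta**2 + 2) is an antiderivative of f.
Check: d/dtheta[4*cos(2*theta**2 + 2)] = -16*theta*sin(2*theta**2 + 2) = f(theta).
F(5/2) = 4*cos(29/2); F(1/2) = 4*cos(5/2).
Integral = F(5/2) - F(1/2) = 4*cos(29/2) - 4*cos(5/2).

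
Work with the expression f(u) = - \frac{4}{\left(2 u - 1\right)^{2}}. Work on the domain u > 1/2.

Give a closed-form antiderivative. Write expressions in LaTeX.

An antiderivative is F(u) = \frac{2}{2 u - 1}.

Recover f(u) by differentiating a candidate F(u); any mismatch rules it out.
Check: d/du[\frac{2}{2 u - 1}] = - \frac{4}{4 u^{2} - 4 u + 1}, which equals f(u).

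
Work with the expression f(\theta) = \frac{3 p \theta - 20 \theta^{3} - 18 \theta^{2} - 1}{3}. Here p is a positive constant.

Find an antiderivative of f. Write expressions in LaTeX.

Since d/d\theta undoes antidifferentiation here, F'(\theta) = f(\theta) is required of F(\theta).
Check: d/d\theta[\frac{p \theta^{2}}{2} - \frac{5 \theta^{4}}{3} - 2 \theta^{3} - \frac{\theta}{3}] = p \theta - \frac{20 \theta^{3}}{3} - 6 \theta^{2} - \frac{1}{3}, which equals f(\theta).

An antiderivative is F(\theta) = \frac{p \theta^{2}}{2} - \frac{5 \theta^{4}}{3} - 2 \theta^{3} - \frac{\theta}{3}.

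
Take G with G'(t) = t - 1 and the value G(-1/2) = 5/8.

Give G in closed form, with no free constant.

Recover the given G'(t) by differentiating a candidate G(t); any mismatch rules it out.
A general antiderivative is t**2/2 - t + C.
The condition gives C = 5/8 - (5/8) = 0.
So G(t) = t*(t - 2)/2.
Check: d/dt[t*(t - 2)/2] = t - 1 = G'(t).

G(t) = t*(t - 2)/2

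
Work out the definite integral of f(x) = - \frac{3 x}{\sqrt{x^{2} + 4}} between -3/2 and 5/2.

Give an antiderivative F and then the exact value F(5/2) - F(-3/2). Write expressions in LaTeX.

f matches the chain-rule pattern g'(h)*h' with inner function h(x) = x^{2} + 4; substituting u = h(x) collapses the integral.
F(x) = - 3 \sqrt{x^{2} + 4} is an antiderivative of f.
Check: d/dx[- 3 \sqrt{x^{2} + 4}] = - \frac{3 x}{\sqrt{x^{2} + 4}} = f(x).
F(5/2) = - \frac{3 \sqrt{41}}{2}; F(-3/2) = - \frac{15}{2}.
Integral = F(5/2) - F(-3/2) = \frac{15}{2} - \frac{3 \sqrt{41}}{2}.

Antiderivative: F(x) = - 3 \sqrt{x^{2} + 4}; value = \frac{15}{2} - \frac{3 \sqrt{41}}{2}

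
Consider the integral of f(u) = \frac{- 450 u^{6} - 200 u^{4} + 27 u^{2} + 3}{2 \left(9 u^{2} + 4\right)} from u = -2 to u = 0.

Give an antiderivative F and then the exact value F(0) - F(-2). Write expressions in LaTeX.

Whatever form F(u) takes, F'(u) = f(u) is non-negotiable.
F(u) = - \frac{20 u^{5} - 6 u + 3 \operatorname{atan}{\left(\frac{3 u}{2} \right)} + 3}{4} is an antiderivative of f.
Check: d/du[- \frac{20 u^{5} - 6 u + 3 \operatorname{atan}{\left(\frac{3 u}{2} \right)} + 3}{4}] = \frac{- 450 u^{6} - 200 u^{4} + 27 u^{2} + 3}{18 u^{2} + 8}, which equals f(u).
F(0) = - \frac{3}{4}; F(-2) = \frac{3 \operatorname{atan}{\left(3 \right)}}{4} + \frac{625}{4}.
Integral = F(0) - F(-2) = -157 - \frac{3 \operatorname{atan}{\left(3 \right)}}{4}.

Antiderivative: F(u) = - \frac{20 u^{5} - 6 u + 3 \operatorname{atan}{\left(\frac{3 u}{2} \right)} + 3}{4}; value = -157 - \frac{3 \operatorname{atan}{\left(3 \right)}}{4}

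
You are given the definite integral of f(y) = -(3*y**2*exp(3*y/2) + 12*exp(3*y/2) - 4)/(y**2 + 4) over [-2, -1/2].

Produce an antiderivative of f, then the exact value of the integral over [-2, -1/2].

Antiderivative: F(y) = -2*exp(3*y/2) + 2*atan(y/2); value = -2*exp(-3/4) - 2*atan(1/4) + 2*exp(-3) + pi/2

Any candidate F(y) must reproduce f(y) exactly when differentiated.
F(y) = -2*exp(3*y/2) + 2*atan(y/2) is an antiderivative of f.
Check: d/dy[-2*exp(3*y/2) + 2*atan(y/2)] = (-3*y**2*exp(3*y/2) - 12*exp(3*y/2) + 4)/(y**2 + 4), which equals f(y).
F(-1/2) = -2*exp(-3/4) - 2*atan(1/4); F(-2) = -pi/2 - 2*exp(-3).
Integral = F(-1/2) - F(-2) = -2*exp(-3/4) - 2*atan(1/4) + 2*exp(-3) + pi/2.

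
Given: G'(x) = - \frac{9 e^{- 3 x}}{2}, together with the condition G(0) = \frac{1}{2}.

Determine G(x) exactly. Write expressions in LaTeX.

G(x) = \frac{\left(3 - 2 e^{3 x}\right) e^{- 3 x}}{2}

A candidate passes only if d/dx[G] lands on the given G'(x) exactly.
A general antiderivative is \frac{3 e^{- 3 x}}{2} + C.
The condition gives C = \frac{1}{2} - (\frac{3}{2}) = -1.
So G(x) = \frac{\left(3 - 2 e^{3 x}\right) e^{- 3 x}}{2}.
Check: d/dx[\frac{\left(3 - 2 e^{3 x}\right) e^{- 3 x}}{2}] = - \frac{9 e^{- 3 x}}{2} = G'(x).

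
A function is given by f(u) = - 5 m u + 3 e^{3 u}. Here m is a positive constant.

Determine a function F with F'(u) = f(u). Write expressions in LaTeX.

Integrate term by term and add the pieces.
Check: d/du[- \frac{5 m u^{2}}{2} + e^{3 u}] = - 5 m u + 3 e^{3 u} = f(u).

An antiderivative is F(u) = - \frac{5 m u^{2}}{2} + e^{3 u}.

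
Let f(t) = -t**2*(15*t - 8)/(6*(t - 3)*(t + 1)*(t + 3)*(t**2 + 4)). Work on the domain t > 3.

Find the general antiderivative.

F(t) = -37*log(t - 3)/208 - 23*log(t + 1)/240 + 53*log(t + 3)/104 - 23*log(t**2 + 4)/195 - 4*atan(t/2)/15 + C

The denominator factors as 6*(t - 3)*(t + 1)*(t + 3)*(t**2 + 4); partial fractions split f into directly integrable pieces: -2*(23*t + 52)/(195*(t**2 + 4)) + 53/(104*(t + 3)) - 23/(240*(t + 1)) - 37/(208*(t - 3)).
Check: d/dt[-37*log(t - 3)/208 - 23*log(t + 1)/240 + 53*log(t + 3)/104 - 23*log(t**2 + 4)/195 - 4*atan(t/2)/15] = (-15*t**3 + 8*t**2)/(6*t**5 + 6*t**4 - 30*t**3 - 30*t**2 - 216*t - 216), which equals f(t).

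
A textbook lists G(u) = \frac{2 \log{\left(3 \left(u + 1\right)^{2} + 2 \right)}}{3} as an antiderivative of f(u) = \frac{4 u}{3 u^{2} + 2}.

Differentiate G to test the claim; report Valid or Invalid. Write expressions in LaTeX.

d/du[G] = \frac{4 u + 4}{3 u^{2} + 6 u + 5}
d/du[G] - f(u) = \frac{- 12 u^{2} - 12 u + 8}{9 u^{4} + 18 u^{3} + 21 u^{2} + 12 u + 10} != 0.

Invalid: d/du[G] - f = \frac{- 12 u^{2} - 12 u + 8}{9 u^{4} + 18 u^{3} + 21 u^{2} + 12 u + 10}, which is not 0.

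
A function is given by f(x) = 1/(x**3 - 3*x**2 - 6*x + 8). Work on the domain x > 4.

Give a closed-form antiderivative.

Factor the denominator ((x - 4)*(x - 1)*(x + 2)) and decompose: f = 1/(18*(x + 2)) - 1/(9*(x - 1)) + 1/(18*(x - 4)); each piece integrates to a log, atan, or power term.
Check: d/dx[-log(x - 1)/9 + log(x**2 - 2*x - 8)/18] = 1/(x**3 - 3*x**2 - 6*x + 8) = f(x).

An antiderivative is F(x) = -log(x - 1)/9 + log(x**2 - 2*x - 8)/18.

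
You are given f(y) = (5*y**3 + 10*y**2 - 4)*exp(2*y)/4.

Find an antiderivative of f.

Recognize the product-rule pattern: f = u'v + uv' with u = 5*y**3/8 + 5*y**2/16 - 5*y/16 - 11/32, v = exp(2*y), so integration by parts undoes it.
Check: d/dy[5*y**3*exp(2*y)/8 + 5*y**2*exp(2*y)/16 - 5*y*exp(2*y)/16 - 11*exp(2*y)/32] = 5*y**3*exp(2*y)/4 + 5*y**2*exp(2*y)/2 - exp(2*y), which equals f(y).

An antiderivative is F(y) = 5*y**3*exp(2*y)/8 + 5*y**2*exp(2*y)/16 - 5*y*exp(2*y)/16 - 11*exp(2*y)/32.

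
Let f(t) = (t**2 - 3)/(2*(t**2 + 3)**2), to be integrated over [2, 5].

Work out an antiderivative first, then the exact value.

Antiderivative: F(t) = -t/(2*t**2 + 6); value = 3/56

Recognize the product-rule pattern: f = u'v + uv' with u = -t/4, v = 1/(t**2/2 + 3/2), so integration by parts undoes it.
F(t) = -t/(2*t**2 + 6) is an antiderivative of f.
Check: d/dt[-t/(2*t**2 + 6)] = (t**2 - 3)/(2*t**4 + 12*t**2 + 18), which equals f(t).
F(5) = -5/56; F(2) = -1/7.
Integral = F(5) - F(2) = 3/56.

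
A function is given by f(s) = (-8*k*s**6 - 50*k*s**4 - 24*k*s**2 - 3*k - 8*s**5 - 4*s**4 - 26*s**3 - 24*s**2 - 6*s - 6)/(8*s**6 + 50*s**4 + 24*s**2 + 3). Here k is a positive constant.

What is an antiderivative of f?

A first test for any F(s): its s-derivative must equal f(s) identically.
Check: d/ds[-k*s - log(2*s**4/3 + 4*s**2 + 1)/4 - atan(2*s)] = (-8*k*s**6 - 50*k*s**4 - 24*k*s**2 - 3*k - 8*s**5 - 4*s**4 - 26*s**3 - 24*s**2 - 6*s - 6)/(8*s**6 + 50*s**4 + 24*s**2 + 3) = f(s).

An antiderivative is F(s) = -k*s - log(2*s**4/3 + 4*s**2 + 1)/4 - atan(2*s).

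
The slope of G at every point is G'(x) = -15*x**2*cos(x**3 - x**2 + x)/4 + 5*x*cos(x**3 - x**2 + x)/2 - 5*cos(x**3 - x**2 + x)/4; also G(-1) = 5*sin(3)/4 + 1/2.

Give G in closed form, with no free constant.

The substitution u = x**3 - x**2 + x works: G'(x) is exactly (dG/du)*(du/dx) for that inner function.
A general antiderivative is -5*sin(x**3 - x**2 + x)/4 + C.
The condition gives C = 5*sin(3)/4 + 1/2 - (5*sin(3)/4) = 1/2.
So G(x) = 1/2 - 5*sin(x**3 - x**2 + x)/4.
Check: d/dx[1/2 - 5*sin(x**3 - x**2 + x)/4] = -15*x**2*cos(x**3 - x**2 + x)/4 + 5*x*cos(x**3 - x**2 + x)/2 - 5*cos(x**3 - x**2 + x)/4 = G'(x).

G(x) = 1/2 - 5*sin(x**3 - x**2 + x)/4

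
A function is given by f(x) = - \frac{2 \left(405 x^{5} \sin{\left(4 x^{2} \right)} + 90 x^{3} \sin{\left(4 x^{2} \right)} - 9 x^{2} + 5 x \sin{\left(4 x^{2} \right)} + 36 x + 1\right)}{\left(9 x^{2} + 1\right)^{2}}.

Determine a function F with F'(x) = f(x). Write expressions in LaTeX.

Whatever form F(x) takes, F'(x) = f(x) is non-negotiable.
Check: d/dx[\frac{\frac{4}{3} - \frac{2 x}{3}}{3 x^{2} + \frac{1}{3}} + \frac{5 \cos{\left(4 x^{2} \right)}}{4}] = \frac{- 810 x^{5} \sin{\left(4 x^{2} \right)} - 180 x^{3} \sin{\left(4 x^{2} \right)} + 18 x^{2} - 10 x \sin{\left(4 x^{2} \right)} - 72 x - 2}{81 x^{4} + 18 x^{2} + 1}, which equals f(x).

An antiderivative is F(x) = \frac{\frac{4}{3} - \frac{2 x}{3}}{3 x^{2} + \frac{1}{3}} + \frac{5 \cos{\left(4 x^{2} \right)}}{4}.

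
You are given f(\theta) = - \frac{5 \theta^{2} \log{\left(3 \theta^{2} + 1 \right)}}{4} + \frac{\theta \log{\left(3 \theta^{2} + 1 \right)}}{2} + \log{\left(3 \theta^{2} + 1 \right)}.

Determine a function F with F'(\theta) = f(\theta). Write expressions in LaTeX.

Integrate term by term and add the pieces.
Check: d/d\theta[\frac{30 \theta^{3} - 27 \theta^{2} + 9 \theta \left(- 5 \theta^{2} + 3 \theta + 12\right) \log{\left(3 \theta^{2} + 1 \right)} - 246 \theta + 9 \log{\left(\theta^{2} + \frac{1}{3} \right)} + 82 \sqrt{3} \operatorname{atan}{\left(\sqrt{3} \theta \right)}}{108}] = - \frac{5 \theta^{2} \log{\left(3 \theta^{2} + 1 \right)}}{4} + \frac{\theta \log{\left(3 \theta^{2} + 1 \right)}}{2} + \log{\left(3 \theta^{2} + 1 \right)} = f(\theta).

An antiderivative is F(\theta) = \frac{30 \theta^{3} - 27 \theta^{2} + 9 \theta \left(- 5 \theta^{2} + 3 \theta + 12\right) \log{\left(3 \theta^{2} + 1 \right)} - 246 \theta + 9 \log{\left(\theta^{2} + \frac{1}{3} \right)} + 82 \sqrt{3} \operatorname{atan}{\left(\sqrt{3} \theta \right)}}{108}.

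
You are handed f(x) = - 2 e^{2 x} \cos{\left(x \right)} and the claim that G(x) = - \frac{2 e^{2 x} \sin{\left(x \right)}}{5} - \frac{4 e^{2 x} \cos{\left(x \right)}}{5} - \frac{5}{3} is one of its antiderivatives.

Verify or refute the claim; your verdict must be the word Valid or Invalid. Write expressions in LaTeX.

Valid. The derivative of G reproduces f.

d/dx[G] = - 2 e^{2 x} \cos{\left(x \right)}
This equals f(x) exactly, so the claim holds.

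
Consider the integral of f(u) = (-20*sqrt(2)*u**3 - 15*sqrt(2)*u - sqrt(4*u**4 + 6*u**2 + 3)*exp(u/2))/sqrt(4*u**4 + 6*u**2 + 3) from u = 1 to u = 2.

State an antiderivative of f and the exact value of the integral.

Recover f(u) by differentiating a candidate F(u); any mismatch rules it out.
F(u) = -5*sqrt(2*u**4 + 3*u**2 + 3/2) - 2*exp(u/2) is an antiderivative of f.
Check: d/du[-5*sqrt(2*u**4 + 3*u**2 + 3/2) - 2*exp(u/2)] = (-20*sqrt(2)*u**3 - 15*sqrt(2)*u - sqrt(4*u**4 + 6*u**2 + 3)*exp(u/2))/sqrt(4*u**4 + 6*u**2 + 3) = f(u).
F(2) = -5*sqrt(182)/2 - 2*exp(1); F(1) = -5*sqrt(26)/2 - 2*exp(1/2).
Integral = F(2) - F(1) = -5*sqrt(182)/2 - 2*exp(1) + 2*exp(1/2) + 5*sqrt(26)/2.

Antiderivative: F(u) = -5*sqrt(2*u**4 + 3*u**2 + 3/2) - 2*exp(u/2); value = -5*sqrt(182)/2 - 2*exp(1) + 2*exp(1/2) + 5*sqrt(26)/2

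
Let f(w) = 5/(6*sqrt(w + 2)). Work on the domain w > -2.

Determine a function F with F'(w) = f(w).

An antiderivative F(w) passes only if d/dw[F] lands on f(w) exactly.
Check: d/dw[5*sqrt(w + 2)/3] = 5/(6*sqrt(w + 2)) = f(w).

An antiderivative is F(w) = 5*sqrt(w + 2)/3.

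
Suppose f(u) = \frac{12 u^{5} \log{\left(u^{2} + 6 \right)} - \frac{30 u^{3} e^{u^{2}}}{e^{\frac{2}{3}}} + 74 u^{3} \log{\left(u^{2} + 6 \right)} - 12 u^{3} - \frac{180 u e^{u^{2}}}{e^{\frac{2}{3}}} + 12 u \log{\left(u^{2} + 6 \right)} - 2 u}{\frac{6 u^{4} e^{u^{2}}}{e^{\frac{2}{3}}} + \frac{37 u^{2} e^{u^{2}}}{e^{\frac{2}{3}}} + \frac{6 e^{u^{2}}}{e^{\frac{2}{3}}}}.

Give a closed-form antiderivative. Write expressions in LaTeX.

An antiderivative is F(u) = - e^{\frac{2}{3} - u^{2}} \log{\left(u^{2} + 6 \right)} - \frac{5 \log{\left(4 u^{2} + \frac{2}{3} \right)}}{2}.

A candidate is checked by its d/du: the result must match f(u).
Check: d/du[- e^{\frac{2}{3} - u^{2}} \log{\left(u^{2} + 6 \right)} - \frac{5 \log{\left(4 u^{2} + \frac{2}{3} \right)}}{2}] = \frac{12 u^{5} \log{\left(u^{2} + 6 \right)} - \frac{30 u^{3} e^{u^{2}}}{e^{\frac{2}{3}}} + 74 u^{3} \log{\left(u^{2} + 6 \right)} - 12 u^{3} - \frac{180 u e^{u^{2}}}{e^{\frac{2}{3}}} + 12 u \log{\left(u^{2} + 6 \right)} - 2 u}{\frac{6 u^{4} e^{u^{2}}}{e^{\frac{2}{3}}} + \frac{37 u^{2} e^{u^{2}}}{e^{\frac{2}{3}}} + \frac{6 e^{u^{2}}}{e^{\frac{2}{3}}}} = f(u).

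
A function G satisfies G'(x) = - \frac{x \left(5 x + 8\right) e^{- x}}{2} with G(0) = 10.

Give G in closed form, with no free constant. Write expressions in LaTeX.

Recognize the product-rule pattern: G'(x) = u'v + uv' with u = \frac{5 x^{2}}{2} + 9 x + 9, v = e^{- x}, so integration by parts undoes it.
A general antiderivative is \frac{\left(5 x^{2} + 18 x + 18\right) e^{- x}}{2} + C.
The condition gives C = 10 - (9) = 1.
So G(x) = \frac{\left(5 x^{2} + 18 x + 2 e^{x} + 18\right) e^{- x}}{2}.
Check: d/dx[\frac{\left(5 x^{2} + 18 x + 2 e^{x} + 18\right) e^{- x}}{2}] = \frac{\left(- 5 x^{2} - 8 x\right) e^{- x}}{2}, which equals G'(x).

G(x) = \frac{\left(5 x^{2} + 18 x + 2 e^{x} + 18\right) e^{- x}}{2}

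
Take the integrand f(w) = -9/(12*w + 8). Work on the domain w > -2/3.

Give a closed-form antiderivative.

An antiderivative is F(w) = -3*log(3*w/2 + 1)/4.

Check any antiderivative F(w) by computing F'(w) and comparing it with f(w).
Check: d/dw[-3*log(3*w/2 + 1)/4] = -9/(12*w + 8) = f(w).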